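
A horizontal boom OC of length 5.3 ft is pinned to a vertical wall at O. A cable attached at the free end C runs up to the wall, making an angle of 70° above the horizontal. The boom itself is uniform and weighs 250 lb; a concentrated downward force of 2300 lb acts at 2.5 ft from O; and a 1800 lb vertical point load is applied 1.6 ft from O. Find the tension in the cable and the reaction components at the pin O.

ΣM about O: T·sin70°·5.3 − 250·2.65 − 2300·2.5 − 1800·1.6 = 0 → T = 9292.5/(5.3·0.939693) = 1865.82 ≈ 1866 lb.
ΣF_x = 0: O_x − T·cos70° = 0 → O_x = 1865.82 × 0.34202 = 638.1 lb.
ΣF_y = 0: O_y + T·sin70° − 250 − 2300 − 1800 = 0 → O_y = 4350 − 1865.82 × 0.939693 = 2597 lb.

T = 1866 lb, O_x = 638.1 lb, O_y = 2597 lb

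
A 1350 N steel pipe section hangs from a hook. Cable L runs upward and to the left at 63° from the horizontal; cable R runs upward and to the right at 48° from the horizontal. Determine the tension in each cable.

ΣF_x = 0: −T_L·cos63° + T_R·cos48° = 0 → T_R = 0.678478·T_L.
ΣF_y = 0: T_L·sin63° + T_R·sin48° = 1350.
Substitute: T_L·(0.891007 + 0.678478·0.743145) = 1350 → T_L = 967.593 ≈ 967.6 N.
Then T_R = 0.678478 × 967.593 = 656.5 N.

T_L = 967.6 N, T_R = 656.5 N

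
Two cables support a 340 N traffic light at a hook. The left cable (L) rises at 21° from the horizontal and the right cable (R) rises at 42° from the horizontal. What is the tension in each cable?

T_L = 283.6 N, T_R = 356.2 N

ΣF_x = 0: −T_L·cos21° + T_R·cos42° = 0 → T_R = 1.25626·T_L.
ΣF_y = 0: T_L·sin21° + T_R·sin42° = 340.
Substitute: T_L·(0.358368 + 1.25626·0.669131) = 340 → T_L = 283.577 ≈ 283.6 N.
Then T_R = 1.25626 × 283.577 = 356.2 N.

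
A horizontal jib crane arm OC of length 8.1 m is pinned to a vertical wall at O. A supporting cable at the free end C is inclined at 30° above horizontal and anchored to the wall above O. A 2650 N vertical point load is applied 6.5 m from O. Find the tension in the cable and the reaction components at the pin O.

ΣM about O: T·sin30°·8.1 − 2650·6.5 = 0 → T = 17225/(8.1·0.5) = 4253.09 ≈ 4253 N.
ΣF_x = 0: O_x − T·cos30° = 0 → O_x = 4253.09 × 0.866025 = 3683 N.
ΣF_y = 0: O_y + T·sin30° − 2650 = 0 → O_y = 2650 − 4253.09 × 0.5 = 523.5 N.

T = 4253 N, O_x = 3683 N, O_y = 523.5 N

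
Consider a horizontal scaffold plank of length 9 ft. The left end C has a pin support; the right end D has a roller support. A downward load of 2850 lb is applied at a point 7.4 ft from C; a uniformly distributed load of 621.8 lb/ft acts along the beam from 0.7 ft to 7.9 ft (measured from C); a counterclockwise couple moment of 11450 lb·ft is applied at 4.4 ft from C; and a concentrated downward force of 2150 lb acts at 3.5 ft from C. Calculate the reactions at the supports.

C_x = 0, C_y = 5431 lb, D_y = 4046 lb

Resultant of the distributed load: 621.8 × 7.2 = 4476.96 lb at 4.3 ft from C.
Taking moments about C: D_y·9 − 2850·7.4 − (621.8·7.2)·4.3 + 11450 − 2150·3.5 = 0 → D_y = 36415.928/9 = 4046.21 ≈ 4046 lb.
ΣF_y = 0: C_y + 4046.21 − 2850 − 621.8·7.2 − 2150 = 0 → C_y = 5431 lb.
ΣF_x = 0: no horizontal applied forces, so C_x = 0.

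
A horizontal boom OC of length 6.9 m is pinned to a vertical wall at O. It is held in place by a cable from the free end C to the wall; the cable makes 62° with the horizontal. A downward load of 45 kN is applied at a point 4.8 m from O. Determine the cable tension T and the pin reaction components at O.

T = 35.45 kN, O_x = 16.64 kN, O_y = 13.70 kN

ΣM about O: T·sin62°·6.9 − 45·4.8 = 0 → T = 216/(6.9·0.882948) = 35.4544 ≈ 35.45 kN.
ΣF_x = 0: O_x − T·cos62° = 0 → O_x = 35.4544 × 0.469472 = 16.64 kN.
ΣF_y = 0: O_y + T·sin62° − 45 = 0 → O_y = 45 − 35.4544 × 0.882948 = 13.70 kN.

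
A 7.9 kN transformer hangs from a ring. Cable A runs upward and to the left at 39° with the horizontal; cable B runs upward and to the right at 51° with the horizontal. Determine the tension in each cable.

T_A = 4.972 kN, T_B = 6.139 kN

ΣF_x = 0: −T_A·cos39° + T_B·cos51° = 0 → T_B = 1.2349·T_A.
ΣF_y = 0: T_A·sin39° + T_B·sin51° = 7.9.
Substitute: T_A·(0.62932 + 1.2349·0.777146) = 7.9 → T_A = 4.97163 ≈ 4.972 kN.
Then T_B = 1.2349 × 4.97163 = 6.139 kN.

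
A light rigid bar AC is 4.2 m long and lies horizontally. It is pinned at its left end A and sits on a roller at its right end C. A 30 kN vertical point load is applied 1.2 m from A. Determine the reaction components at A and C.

A_x = 0, A_y = 21.43 kN, C_y = 8.571 kN

ΣM about A: C_y·4.2 − 30·1.2 = 0 → C_y = 36/4.2 = 8.57143 ≈ 8.571 kN.
ΣF_y = 0: A_y + 8.57143 − 30 = 0 → A_y = 21.43 kN.
ΣF_x = 0: no horizontal applied forces, so A_x = 0.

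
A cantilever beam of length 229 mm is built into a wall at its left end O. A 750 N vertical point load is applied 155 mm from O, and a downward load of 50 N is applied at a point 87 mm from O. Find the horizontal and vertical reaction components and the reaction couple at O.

O_x = 0, O_y = 800.0 N, M_O = 120600 N·mm

ΣF_x = 0: O_x = 0.
ΣF_y = 0: O_y − 750 − 50 = 0 → O_y = 800.0 N.
ΣM about O: M_O − 750·155 − 50·87 = 0 → M_O = 120600 N·mm.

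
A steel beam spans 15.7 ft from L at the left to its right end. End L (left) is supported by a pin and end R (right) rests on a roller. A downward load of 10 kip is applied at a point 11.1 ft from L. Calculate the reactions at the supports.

ΣM about L: R_y·15.7 − 10·11.1 = 0 → R_y = 111/15.7 = 7.07006 ≈ 7.070 kip.
ΣF_y = 0: L_y + 7.07006 − 10 = 0 → L_y = 2.930 kip.
ΣF_x = 0: no horizontal applied forces, so L_x = 0.

L_x = 0, L_y = 2.930 kip, R_y = 7.070 kip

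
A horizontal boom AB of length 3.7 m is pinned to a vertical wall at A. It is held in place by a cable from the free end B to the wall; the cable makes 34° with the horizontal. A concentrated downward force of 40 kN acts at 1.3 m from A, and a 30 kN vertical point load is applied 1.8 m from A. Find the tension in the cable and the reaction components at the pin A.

T = 51.23 kN, A_x = 42.47 kN, A_y = 41.35 kN

ΣM about A: T·sin34°·3.7 − 40·1.3 − 30·1.8 = 0 → T = 106/(3.7·0.559193) = 51.2321 ≈ 51.23 kN.
ΣF_x = 0: A_x − T·cos34° = 0 → A_x = 51.2321 × 0.829038 = 42.47 kN.
ΣF_y = 0: A_y + T·sin34° − 40 − 30 = 0 → A_y = 70 − 51.2321 × 0.559193 = 41.35 kN.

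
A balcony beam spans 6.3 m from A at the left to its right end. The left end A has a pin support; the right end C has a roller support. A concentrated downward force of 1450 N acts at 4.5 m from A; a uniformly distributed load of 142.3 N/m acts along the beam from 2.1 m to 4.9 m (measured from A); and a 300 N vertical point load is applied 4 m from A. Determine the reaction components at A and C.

A_x = 0, A_y = 700.9 N, C_y = 1448 N

Resultant of the distributed load: 142.3 × 2.8 = 398.44 N at 3.5 m from A.
Taking moments about A: C_y·6.3 − 1450·4.5 − (142.3·2.8)·3.5 − 300·4 = 0 → C_y = 9119.54/6.3 = 1447.55 ≈ 1448 N.
ΣF_y = 0: A_y + 1447.55 − 1450 − 142.3·2.8 − 300 = 0 → A_y = 700.9 N.
ΣF_x = 0: no horizontal applied forces, so A_x = 0.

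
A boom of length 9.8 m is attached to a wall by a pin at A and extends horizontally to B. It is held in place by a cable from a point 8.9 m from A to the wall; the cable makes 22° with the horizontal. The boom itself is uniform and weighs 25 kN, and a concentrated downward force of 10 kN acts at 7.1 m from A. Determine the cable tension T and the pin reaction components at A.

T = 58.04 kN, A_x = 53.81 kN, A_y = 13.26 kN

ΣM about A: T·sin22°·8.9 − 25·4.9 − 10·7.1 = 0 → T = 193.5/(8.9·0.374607) = 58.0384 ≈ 58.04 kN.
ΣF_x = 0: A_x − T·cos22° = 0 → A_x = 58.0384 × 0.927184 = 53.81 kN.
ΣF_y = 0: A_y + T·sin22° − 25 − 10 = 0 → A_y = 35 − 58.0384 × 0.374607 = 13.26 kN.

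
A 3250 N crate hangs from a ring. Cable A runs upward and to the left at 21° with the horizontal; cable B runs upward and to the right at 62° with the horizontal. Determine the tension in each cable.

T_A = 1537 N, T_B = 3057 N

ΣF_x = 0: −T_A·cos21° + T_B·cos62° = 0 → T_B = 1.98858·T_A.
ΣF_y = 0: T_A·sin21° + T_B·sin62° = 3250.
Substitute: T_A·(0.358368 + 1.98858·0.882948) = 3250 → T_A = 1537.24 ≈ 1537 N.
Then T_B = 1.98858 × 1537.24 = 3057 N.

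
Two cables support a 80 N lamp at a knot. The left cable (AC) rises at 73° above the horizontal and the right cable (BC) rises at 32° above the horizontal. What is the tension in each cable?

T_AC = 70.24 N, T_BC = 24.21 N

ΣF_x = 0: −T_AC·cos73° + T_BC·cos32° = 0 → T_BC = 0.344758·T_AC.
ΣF_y = 0: T_AC·sin73° + T_BC·sin32° = 80.
Substitute: T_AC·(0.956305 + 0.344758·0.529919) = 80 → T_AC = 70.2371 ≈ 70.24 N.
Then T_BC = 0.344758 × 70.2371 = 24.21 N.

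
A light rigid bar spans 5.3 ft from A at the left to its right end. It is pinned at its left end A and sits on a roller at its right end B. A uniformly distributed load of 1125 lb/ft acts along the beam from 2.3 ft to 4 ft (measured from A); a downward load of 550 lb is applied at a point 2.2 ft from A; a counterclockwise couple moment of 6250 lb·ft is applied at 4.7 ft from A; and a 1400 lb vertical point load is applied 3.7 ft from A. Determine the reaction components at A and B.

Resultant of the distributed load: 1125 × 1.7 = 1912.5 lb at 3.15 ft from A.
Taking moments about A: B_y·5.3 − (1125·1.7)·3.15 − 550·2.2 + 6250 − 1400·3.7 = 0 → B_y = 6164.375/5.3 = 1163.09 ≈ 1163 lb.
ΣF_y = 0: A_y + 1163.09 − 1125·1.7 − 550 − 1400 = 0 → A_y = 2699 lb.
ΣF_x = 0: no horizontal applied forces, so A_x = 0.

A_x = 0, A_y = 2699 lb, B_y = 1163 lb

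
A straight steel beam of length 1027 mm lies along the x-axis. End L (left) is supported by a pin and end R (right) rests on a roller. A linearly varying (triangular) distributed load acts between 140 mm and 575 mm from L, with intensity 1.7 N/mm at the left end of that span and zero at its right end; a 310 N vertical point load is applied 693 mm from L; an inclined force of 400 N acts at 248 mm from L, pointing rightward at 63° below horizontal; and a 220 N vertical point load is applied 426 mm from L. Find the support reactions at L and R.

L_x = -181.6 N, L_y = 767.0 N, R_y = 489.1 N

Resultant of the triangular load: ½ × 1.7 × 435 = 369.75 N, acting at 285 mm from L (one-third of the span from the peak).
ΣM about L: R_y·1027 − (½·1.7·435)·285 − 310·693 − 400·sin63°·248 − 220·426 = 0 → R_y = 502317/1027 = 489.111 ≈ 489.1 N.
ΣF_y = 0: L_y + 489.111 − ½·1.7·435 − 310 − 400·sin63° − 220 = 0 → L_y = 767.0 N.
ΣF_x = 0: L_x + 400·cos63° = 0 → L_x = -181.6 N.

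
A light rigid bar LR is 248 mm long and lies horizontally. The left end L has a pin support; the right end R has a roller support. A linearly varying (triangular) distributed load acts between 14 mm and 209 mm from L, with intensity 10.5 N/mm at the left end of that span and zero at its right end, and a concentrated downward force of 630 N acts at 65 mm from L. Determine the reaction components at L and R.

Resultant of the triangular load: ½ × 10.5 × 195 = 1023.75 N, acting at 79 mm from L (one-third of the span from the peak).
ΣM about L: R_y·248 − (½·10.5·195)·79 − 630·65 = 0 → R_y = 121826.25/248 = 491.235 ≈ 491.2 N.
ΣF_y = 0: L_y + 491.235 − ½·10.5·195 − 630 = 0 → L_y = 1163 N.
ΣF_x = 0: no horizontal applied forces, so L_x = 0.

L_x = 0, L_y = 1163 N, R_y = 491.2 N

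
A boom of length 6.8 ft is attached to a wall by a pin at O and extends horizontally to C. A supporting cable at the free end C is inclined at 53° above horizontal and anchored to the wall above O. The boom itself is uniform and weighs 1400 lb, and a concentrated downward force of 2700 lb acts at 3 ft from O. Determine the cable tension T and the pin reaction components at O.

T = 2368 lb, O_x = 1425 lb, O_y = 2209 lb

ΣM about O: T·sin53°·6.8 − 1400·3.4 − 2700·3 = 0 → T = 12860/(6.8·0.798636) = 2368.01 ≈ 2368 lb.
ΣF_x = 0: O_x − T·cos53° = 0 → O_x = 2368.01 × 0.601815 = 1425 lb.
ΣF_y = 0: O_y + T·sin53° − 1400 − 2700 = 0 → O_y = 4100 − 2368.01 × 0.798636 = 2209 lb.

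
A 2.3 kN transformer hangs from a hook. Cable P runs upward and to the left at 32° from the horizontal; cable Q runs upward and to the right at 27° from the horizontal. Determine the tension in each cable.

T_P = 2.391 kN, T_Q = 2.276 kN

ΣF_x = 0: −T_P·cos32° + T_Q·cos27° = 0 → T_Q = 0.951787·T_P.
ΣF_y = 0: T_P·sin32° + T_Q·sin27° = 2.3.
Substitute: T_P·(0.529919 + 0.951787·0.45399) = 2.3 → T_P = 2.3908 ≈ 2.391 kN.
Then T_Q = 0.951787 × 2.3908 = 2.276 kN.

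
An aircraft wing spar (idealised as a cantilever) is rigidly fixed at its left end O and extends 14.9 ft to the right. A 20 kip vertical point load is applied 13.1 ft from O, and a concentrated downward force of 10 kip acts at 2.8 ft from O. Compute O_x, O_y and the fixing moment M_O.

O_x = 0, O_y = 30.00 kip, M_O = 290.0 kip·ft

ΣF_x = 0: O_x = 0.
ΣF_y = 0: O_y − 20 − 10 = 0 → O_y = 30.00 kip.
ΣM about O: M_O − 20·13.1 − 10·2.8 = 0 → M_O = 290.0 kip·ft.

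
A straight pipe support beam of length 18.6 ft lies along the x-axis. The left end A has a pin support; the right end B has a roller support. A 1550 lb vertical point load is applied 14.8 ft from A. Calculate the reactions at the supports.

Taking moments about A: B_y·18.6 − 1550·14.8 = 0 → B_y = 22940/18.6 = 1233.33 ≈ 1233 lb.
ΣF_y = 0: A_y + 1233.33 − 1550 = 0 → A_y = 316.7 lb.
ΣF_x = 0: no horizontal applied forces, so A_x = 0.

A_x = 0, A_y = 316.7 lb, B_y = 1233 lb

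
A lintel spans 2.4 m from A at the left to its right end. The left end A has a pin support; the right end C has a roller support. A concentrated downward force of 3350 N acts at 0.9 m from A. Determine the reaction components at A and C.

A_x = 0, A_y = 2094 N, C_y = 1256 N

Moments about A: C_y·2.4 − 3350·0.9 = 0 → C_y = 3015/2.4 = 1256.25 ≈ 1256 N.
ΣF_y = 0: A_y + 1256.25 − 3350 = 0 → A_y = 2094 N.
ΣF_x = 0: no horizontal applied forces, so A_x = 0.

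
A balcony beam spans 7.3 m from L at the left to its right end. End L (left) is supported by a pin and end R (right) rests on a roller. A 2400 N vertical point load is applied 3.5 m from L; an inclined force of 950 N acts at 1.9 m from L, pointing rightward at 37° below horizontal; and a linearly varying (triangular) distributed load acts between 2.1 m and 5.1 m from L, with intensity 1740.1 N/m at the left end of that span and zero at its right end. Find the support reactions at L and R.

L_x = -758.7 N, L_y = 3174 N, R_y = 2408 N

Resultant of the triangular load: ½ × 1740.1 × 3 = 2610.15 N, acting at 3.1 m from L (one-third of the span from the peak).
Taking moments about L: R_y·7.3 − 2400·3.5 − 950·sin37°·1.9 − (½·1740.1·3)·3.1 = 0 → R_y = 17577.7/7.3 = 2407.9 ≈ 2408 N.
ΣF_y = 0: L_y + 2407.9 − 2400 − 950·sin37° − ½·1740.1·3 = 0 → L_y = 3174 N.
ΣF_x = 0: L_x + 950·cos37° = 0 → L_x = -758.7 N.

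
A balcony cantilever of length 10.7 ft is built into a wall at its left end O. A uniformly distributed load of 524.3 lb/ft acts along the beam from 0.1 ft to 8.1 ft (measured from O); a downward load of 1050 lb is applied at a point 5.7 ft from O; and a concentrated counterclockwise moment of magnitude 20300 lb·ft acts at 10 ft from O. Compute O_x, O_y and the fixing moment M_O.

O_x = 0, O_y = 5244 lb, M_O = 2882 lb·ft

Resultant of the distributed load: 524.3 × 8 = 4194.4 lb at 4.1 ft from O.
ΣF_x = 0: O_x = 0.
ΣF_y = 0: O_y − 524.3·8 − 1050 = 0 → O_y = 5244 lb.
ΣM about O: M_O − (524.3·8)·4.1 − 1050·5.7 + 20300 = 0 → M_O = 2882 lb·ft.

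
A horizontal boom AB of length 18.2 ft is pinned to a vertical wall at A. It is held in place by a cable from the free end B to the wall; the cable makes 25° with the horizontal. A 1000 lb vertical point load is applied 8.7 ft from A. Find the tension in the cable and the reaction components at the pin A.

T = 1131 lb, A_x = 1025 lb, A_y = 522.0 lb

ΣM about A: T·sin25°·18.2 − 1000·8.7 = 0 → T = 8700/(18.2·0.422618) = 1131.1 ≈ 1131 lb.
ΣF_x = 0: A_x − T·cos25° = 0 → A_x = 1131.1 × 0.906308 = 1025 lb.
ΣF_y = 0: A_y + T·sin25° − 1000 = 0 → A_y = 1000 − 1131.1 × 0.422618 = 522.0 lb.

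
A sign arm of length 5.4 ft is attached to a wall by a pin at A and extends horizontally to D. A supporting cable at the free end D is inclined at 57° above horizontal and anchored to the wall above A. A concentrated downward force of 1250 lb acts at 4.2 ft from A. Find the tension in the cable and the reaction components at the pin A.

T = 1159 lb, A_x = 631.4 lb, A_y = 277.8 lb

ΣM about A: T·sin57°·5.4 − 1250·4.2 = 0 → T = 5250/(5.4·0.838671) = 1159.24 ≈ 1159 lb.
ΣF_x = 0: A_x − T·cos57° = 0 → A_x = 1159.24 × 0.544639 = 631.4 lb.
ΣF_y = 0: A_y + T·sin57° − 1250 = 0 → A_y = 1250 − 1159.24 × 0.838671 = 277.8 lb.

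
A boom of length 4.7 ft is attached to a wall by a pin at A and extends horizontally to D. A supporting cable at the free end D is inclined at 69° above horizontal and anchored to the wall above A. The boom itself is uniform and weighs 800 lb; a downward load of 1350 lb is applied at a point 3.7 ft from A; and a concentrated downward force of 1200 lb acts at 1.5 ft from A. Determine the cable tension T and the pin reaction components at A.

ΣM about A: T·sin69°·4.7 − 800·2.35 − 1350·3.7 − 1200·1.5 = 0 → T = 8675/(4.7·0.93358) = 1977.06 ≈ 1977 lb.
ΣF_x = 0: A_x − T·cos69° = 0 → A_x = 1977.06 × 0.358368 = 708.5 lb.
ΣF_y = 0: A_y + T·sin69° − 800 − 1350 − 1200 = 0 → A_y = 3350 − 1977.06 × 0.93358 = 1504 lb.

T = 1977 lb, A_x = 708.5 lb, A_y = 1504 lb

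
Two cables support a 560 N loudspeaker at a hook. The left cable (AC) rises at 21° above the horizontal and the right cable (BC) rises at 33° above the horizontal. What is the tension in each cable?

T_AC = 580.5 N, T_BC = 646.2 N

ΣF_x = 0: −T_AC·cos21° + T_BC·cos33° = 0 → T_BC = 1.11317·T_AC.
ΣF_y = 0: T_AC·sin21° + T_BC·sin33° = 560.
Substitute: T_AC·(0.358368 + 1.11317·0.544639) = 560 → T_AC = 580.525 ≈ 580.5 N.
Then T_BC = 1.11317 × 580.525 = 646.2 N.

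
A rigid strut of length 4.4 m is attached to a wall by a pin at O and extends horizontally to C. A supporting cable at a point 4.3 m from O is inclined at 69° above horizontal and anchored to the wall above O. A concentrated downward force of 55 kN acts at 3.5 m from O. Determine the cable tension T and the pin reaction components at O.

T = 47.95 kN, O_x = 17.18 kN, O_y = 10.23 kN

ΣM about O: T·sin69°·4.3 − 55·3.5 = 0 → T = 192.5/(4.3·0.93358) = 47.9524 ≈ 47.95 kN.
ΣF_x = 0: O_x − T·cos69° = 0 → O_x = 47.9524 × 0.358368 = 17.18 kN.
ΣF_y = 0: O_y + T·sin69° − 55 = 0 → O_y = 55 − 47.9524 × 0.93358 = 10.23 kN.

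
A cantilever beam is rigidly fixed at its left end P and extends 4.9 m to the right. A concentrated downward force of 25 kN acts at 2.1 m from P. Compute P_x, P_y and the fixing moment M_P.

ΣF_x = 0: P_x = 0.
ΣF_y = 0: P_y − 25 = 0 → P_y = 25.00 kN.
ΣM about P: M_P − 25·2.1 = 0 → M_P = 52.50 kN·m.

P_x = 0, P_y = 25.00 kN, M_P = 52.50 kN·m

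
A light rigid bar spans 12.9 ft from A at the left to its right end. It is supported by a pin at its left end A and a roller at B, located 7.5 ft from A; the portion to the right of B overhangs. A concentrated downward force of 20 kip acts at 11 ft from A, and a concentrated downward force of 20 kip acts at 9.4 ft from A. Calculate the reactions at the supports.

Taking moments about A: B_y·7.5 − 20·11 − 20·9.4 = 0 → B_y = 408/7.5 = 54.40 kip.
ΣF_y = 0: A_y + 54.4 − 20 − 20 = 0 → A_y = -14.40 kip.
ΣF_x = 0: no horizontal applied forces, so A_x = 0.

A_x = 0, A_y = -14.40 kip, B_y = 54.40 kip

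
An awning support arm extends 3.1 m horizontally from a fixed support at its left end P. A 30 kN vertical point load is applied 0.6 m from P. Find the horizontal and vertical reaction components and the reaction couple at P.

P_x = 0, P_y = 30.00 kN, M_P = 18.00 kN·m

ΣF_x = 0: P_x = 0.
ΣF_y = 0: P_y − 30 = 0 → P_y = 30.00 kN.
ΣM about P: M_P − 30·0.6 = 0 → M_P = 18.00 kN·m.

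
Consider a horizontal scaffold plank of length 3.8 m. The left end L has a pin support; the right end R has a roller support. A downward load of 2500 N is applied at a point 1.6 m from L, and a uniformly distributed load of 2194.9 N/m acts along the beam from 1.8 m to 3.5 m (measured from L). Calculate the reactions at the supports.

Resultant of the distributed load: 2194.9 × 1.7 = 3731.33 N at 2.65 m from L.
Moments about L: R_y·3.8 − 2500·1.6 − (2194.9·1.7)·2.65 = 0 → R_y = 13888.0245/3.8 = 3654.74 ≈ 3655 N.
ΣF_y = 0: L_y + 3654.74 − 2500 − 2194.9·1.7 = 0 → L_y = 2577 N.
ΣF_x = 0: no horizontal applied forces, so L_x = 0.

L_x = 0, L_y = 2577 N, R_y = 3655 N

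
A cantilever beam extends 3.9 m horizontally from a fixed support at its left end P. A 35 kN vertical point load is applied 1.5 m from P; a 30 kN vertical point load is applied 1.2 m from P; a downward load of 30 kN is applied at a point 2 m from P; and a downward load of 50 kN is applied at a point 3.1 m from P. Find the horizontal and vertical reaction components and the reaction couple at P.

ΣF_x = 0: P_x = 0.
ΣF_y = 0: P_y − 35 − 30 − 30 − 50 = 0 → P_y = 145.0 kN.
ΣM about P: M_P − 35·1.5 − 30·1.2 − 30·2 − 50·3.1 = 0 → M_P = 303.5 kN·m.

P_x = 0, P_y = 145.0 kN, M_P = 303.5 kN·m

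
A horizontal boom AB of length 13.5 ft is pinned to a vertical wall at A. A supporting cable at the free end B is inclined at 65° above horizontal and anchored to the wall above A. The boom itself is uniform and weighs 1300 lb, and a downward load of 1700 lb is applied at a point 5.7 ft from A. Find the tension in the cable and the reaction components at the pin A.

T = 1509 lb, A_x = 637.8 lb, A_y = 1632 lb

ΣM about A: T·sin65°·13.5 − 1300·6.75 − 1700·5.7 = 0 → T = 18465/(13.5·0.906308) = 1509.18 ≈ 1509 lb.
ΣF_x = 0: A_x − T·cos65° = 0 → A_x = 1509.18 × 0.422618 = 637.8 lb.
ΣF_y = 0: A_y + T·sin65° − 1300 − 1700 = 0 → A_y = 3000 − 1509.18 × 0.906308 = 1632 lb.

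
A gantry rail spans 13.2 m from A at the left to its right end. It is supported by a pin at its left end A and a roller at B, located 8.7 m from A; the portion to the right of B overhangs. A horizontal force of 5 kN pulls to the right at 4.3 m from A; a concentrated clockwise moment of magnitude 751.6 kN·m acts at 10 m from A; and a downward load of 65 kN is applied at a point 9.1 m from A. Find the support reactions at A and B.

A_x = -5.000 kN, A_y = -89.38 kN, B_y = 154.4 kN

ΣM about A: B_y·8.7 − 751.6 − 65·9.1 = 0 → B_y = 1343.1/8.7 = 154.379 ≈ 154.4 kN.
ΣF_y = 0: A_y + 154.379 − 65 = 0 → A_y = -89.38 kN.
ΣF_x = 0: A_x + 5 = 0 → A_x = -5.000 kN.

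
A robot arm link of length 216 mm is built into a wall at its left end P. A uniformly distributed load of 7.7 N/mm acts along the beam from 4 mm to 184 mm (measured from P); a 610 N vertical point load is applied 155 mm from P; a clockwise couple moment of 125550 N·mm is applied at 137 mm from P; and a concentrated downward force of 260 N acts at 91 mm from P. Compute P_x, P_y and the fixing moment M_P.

Resultant of the distributed load: 7.7 × 180 = 1386 N at 94 mm from P.
ΣF_x = 0: P_x = 0.
ΣF_y = 0: P_y − 7.7·180 − 610 − 260 = 0 → P_y = 2256 N.
ΣM about P: M_P − (7.7·180)·94 − 610·155 − 125550 − 260·91 = 0 → M_P = 374000 N·mm.

P_x = 0, P_y = 2256 N, M_P = 374000 N·mm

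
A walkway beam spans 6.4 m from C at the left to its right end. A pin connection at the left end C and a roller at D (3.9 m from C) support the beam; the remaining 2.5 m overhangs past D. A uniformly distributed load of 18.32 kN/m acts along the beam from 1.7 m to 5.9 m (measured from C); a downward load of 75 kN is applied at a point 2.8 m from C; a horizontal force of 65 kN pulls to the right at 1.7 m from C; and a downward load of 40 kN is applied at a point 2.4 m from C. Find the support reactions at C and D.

Resultant of the distributed load: 18.32 × 4.2 = 76.944 kN at 3.8 m from C.
Taking moments about C: D_y·3.9 − (18.32·4.2)·3.8 − 75·2.8 − 40·2.4 = 0 → D_y = 598.3872/3.9 = 153.433 ≈ 153.4 kN.
ΣF_y = 0: C_y + 153.433 − 18.32·4.2 − 75 − 40 = 0 → C_y = 38.51 kN.
ΣF_x = 0: C_x + 65 = 0 → C_x = -65.00 kN.

C_x = -65.00 kN, C_y = 38.51 kN, D_y = 153.4 kN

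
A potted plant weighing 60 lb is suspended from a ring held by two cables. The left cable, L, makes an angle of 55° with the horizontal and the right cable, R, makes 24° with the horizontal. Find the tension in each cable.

T_L = 55.84 lb, T_R = 35.06 lb

ΣF_x = 0: −T_L·cos55° + T_R·cos24° = 0 → T_R = 0.627858·T_L.
ΣF_y = 0: T_L·sin55° + T_R·sin24° = 60.
Substitute: T_L·(0.819152 + 0.627858·0.406737) = 60 → T_L = 55.8386 ≈ 55.84 lb.
Then T_R = 0.627858 × 55.8386 = 35.06 lb.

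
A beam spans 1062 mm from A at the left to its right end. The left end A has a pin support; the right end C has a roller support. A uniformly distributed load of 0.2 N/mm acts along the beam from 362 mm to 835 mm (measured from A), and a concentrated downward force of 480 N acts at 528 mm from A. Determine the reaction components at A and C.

Resultant of the distributed load: 0.2 × 473 = 94.6 N at 598.5 mm from A.
Taking moments about A: C_y·1062 − (0.2·473)·598.5 − 480·528 = 0 → C_y = 310058.1/1062 = 291.957 ≈ 292.0 N.
ΣF_y = 0: A_y + 291.957 − 0.2·473 − 480 = 0 → A_y = 282.6 N.
ΣF_x = 0: no horizontal applied forces, so A_x = 0.

A_x = 0, A_y = 282.6 N, C_y = 292.0 N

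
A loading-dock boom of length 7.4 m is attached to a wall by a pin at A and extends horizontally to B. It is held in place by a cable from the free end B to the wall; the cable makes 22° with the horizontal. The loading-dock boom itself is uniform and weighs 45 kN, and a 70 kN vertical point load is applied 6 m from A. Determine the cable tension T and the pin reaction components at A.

T = 211.6 kN, A_x = 196.2 kN, A_y = 35.74 kN

ΣM about A: T·sin22°·7.4 − 45·3.7 − 70·6 = 0 → T = 586.5/(7.4·0.374607) = 211.573 ≈ 211.6 kN.
ΣF_x = 0: A_x − T·cos22° = 0 → A_x = 211.573 × 0.927184 = 196.2 kN.
ΣF_y = 0: A_y + T·sin22° − 45 − 70 = 0 → A_y = 115 − 211.573 × 0.374607 = 35.74 kN.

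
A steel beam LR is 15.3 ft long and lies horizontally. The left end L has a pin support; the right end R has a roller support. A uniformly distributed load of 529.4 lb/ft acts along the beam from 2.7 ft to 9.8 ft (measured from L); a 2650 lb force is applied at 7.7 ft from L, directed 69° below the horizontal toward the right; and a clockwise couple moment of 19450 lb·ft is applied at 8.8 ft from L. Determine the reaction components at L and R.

L_x = -949.7 lb, L_y = 2181 lb, R_y = 4052 lb

Resultant of the distributed load: 529.4 × 7.1 = 3758.74 lb at 6.25 ft from L.
Moments about L: R_y·15.3 − (529.4·7.1)·6.25 − 2650·sin69°·7.7 − 19450 = 0 → R_y = 61991.8/15.3 = 4051.75 ≈ 4052 lb.
ΣF_y = 0: L_y + 4051.75 − 529.4·7.1 − 2650·sin69° = 0 → L_y = 2181 lb.
ΣF_x = 0: L_x + 2650·cos69° = 0 → L_x = -949.7 lb.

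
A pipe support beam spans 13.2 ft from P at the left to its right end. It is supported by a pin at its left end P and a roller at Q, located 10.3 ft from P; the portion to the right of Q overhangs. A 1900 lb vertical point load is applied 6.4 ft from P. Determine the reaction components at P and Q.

P_x = 0, P_y = 719.4 lb, Q_y = 1181 lb

ΣM about P: Q_y·10.3 − 1900·6.4 = 0 → Q_y = 12160/10.3 = 1180.58 ≈ 1181 lb.
ΣF_y = 0: P_y + 1180.58 − 1900 = 0 → P_y = 719.4 lb.
ΣF_x = 0: no horizontal applied forces, so P_x = 0.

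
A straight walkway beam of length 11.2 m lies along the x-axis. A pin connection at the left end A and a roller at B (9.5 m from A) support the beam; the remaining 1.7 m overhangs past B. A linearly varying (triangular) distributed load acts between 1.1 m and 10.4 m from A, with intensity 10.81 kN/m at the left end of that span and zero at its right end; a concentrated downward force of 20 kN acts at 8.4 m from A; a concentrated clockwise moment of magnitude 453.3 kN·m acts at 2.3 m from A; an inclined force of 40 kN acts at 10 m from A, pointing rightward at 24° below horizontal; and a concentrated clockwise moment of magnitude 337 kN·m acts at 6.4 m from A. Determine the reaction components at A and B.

Resultant of the triangular load: ½ × 10.81 × 9.3 = 50.2665 kN, acting at 4.2 m from A (one-third of the span from the peak).
Taking moments about A: B_y·9.5 − (½·10.81·9.3)·4.2 − 20·8.4 − 453.3 − 40·sin24°·10 − 337 = 0 → B_y = 1332.11/9.5 = 140.222 ≈ 140.2 kN.
ΣF_y = 0: A_y + 140.222 − ½·10.81·9.3 − 20 − 40·sin24° = 0 → A_y = -53.69 kN.
ΣF_x = 0: A_x + 40·cos24° = 0 → A_x = -36.54 kN.

A_x = -36.54 kN, A_y = -53.69 kN, B_y = 140.2 kN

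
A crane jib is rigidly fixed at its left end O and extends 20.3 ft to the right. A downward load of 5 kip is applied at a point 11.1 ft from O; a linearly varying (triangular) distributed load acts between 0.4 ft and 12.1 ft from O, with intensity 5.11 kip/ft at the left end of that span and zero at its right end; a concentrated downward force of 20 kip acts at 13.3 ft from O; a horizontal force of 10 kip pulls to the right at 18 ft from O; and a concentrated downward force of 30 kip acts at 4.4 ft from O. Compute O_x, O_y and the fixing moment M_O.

Resultant of the triangular load: ½ × 5.11 × 11.7 = 29.8935 kip, acting at 4.3 ft from O (one-third of the span from the peak).
ΣF_x = 0: O_x + 10 = 0 → O_x = -10.00 kip.
ΣF_y = 0: O_y − 5 − ½·5.11·11.7 − 20 − 30 = 0 → O_y = 84.89 kip.
ΣM about O: M_O − 5·11.1 − (½·5.11·11.7)·4.3 − 20·13.3 − 30·4.4 = 0 → M_O = 582.0 kip·ft.

O_x = -10.00 kip, O_y = 84.89 kip, M_O = 582.0 kip·ft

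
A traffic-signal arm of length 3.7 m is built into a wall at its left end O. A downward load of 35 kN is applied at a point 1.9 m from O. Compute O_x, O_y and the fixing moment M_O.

ΣF_x = 0: O_x = 0.
ΣF_y = 0: O_y − 35 = 0 → O_y = 35.00 kN.
ΣM about O: M_O − 35·1.9 = 0 → M_O = 66.50 kN·m.

O_x = 0, O_y = 35.00 kN, M_O = 66.50 kN·m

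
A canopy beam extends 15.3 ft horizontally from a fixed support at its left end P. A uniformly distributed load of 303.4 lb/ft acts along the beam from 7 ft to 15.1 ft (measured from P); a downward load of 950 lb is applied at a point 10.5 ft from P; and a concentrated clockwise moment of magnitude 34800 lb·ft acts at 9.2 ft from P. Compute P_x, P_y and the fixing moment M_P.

P_x = 0, P_y = 3408 lb, M_P = 71930 lb·ft

Resultant of the distributed load: 303.4 × 8.1 = 2457.54 lb at 11.05 ft from P.
ΣF_x = 0: P_x = 0.
ΣF_y = 0: P_y − 303.4·8.1 − 950 = 0 → P_y = 3408 lb.
ΣM about P: M_P − (303.4·8.1)·11.05 − 950·10.5 − 34800 = 0 → M_P = 71930 lb·ft.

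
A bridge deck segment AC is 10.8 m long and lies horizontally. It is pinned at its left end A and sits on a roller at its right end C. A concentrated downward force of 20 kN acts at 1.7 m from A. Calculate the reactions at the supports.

Taking moments about A: C_y·10.8 − 20·1.7 = 0 → C_y = 34/10.8 = 3.14815 ≈ 3.148 kN.
ΣF_y = 0: A_y + 3.14815 − 20 = 0 → A_y = 16.85 kN.
ΣF_x = 0: no horizontal applied forces, so A_x = 0.

A_x = 0, A_y = 16.85 kN, C_y = 3.148 kN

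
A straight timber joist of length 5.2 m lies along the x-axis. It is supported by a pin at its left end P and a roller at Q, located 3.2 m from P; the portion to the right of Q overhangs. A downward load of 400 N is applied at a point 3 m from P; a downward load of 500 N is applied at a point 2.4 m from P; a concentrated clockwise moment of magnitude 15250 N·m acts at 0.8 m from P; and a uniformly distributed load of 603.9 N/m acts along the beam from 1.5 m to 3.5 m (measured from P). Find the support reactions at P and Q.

Resultant of the distributed load: 603.9 × 2 = 1207.8 N at 2.5 m from P.
ΣM about P: Q_y·3.2 − 400·3 − 500·2.4 − 15250 − (603.9·2)·2.5 = 0 → Q_y = 20669.5/3.2 = 6459.22 ≈ 6459 N.
ΣF_y = 0: P_y + 6459.22 − 400 − 500 − 603.9·2 = 0 → P_y = -4351 N.
ΣF_x = 0: no horizontal applied forces, so P_x = 0.

P_x = 0, P_y = -4351 N, Q_y = 6459 N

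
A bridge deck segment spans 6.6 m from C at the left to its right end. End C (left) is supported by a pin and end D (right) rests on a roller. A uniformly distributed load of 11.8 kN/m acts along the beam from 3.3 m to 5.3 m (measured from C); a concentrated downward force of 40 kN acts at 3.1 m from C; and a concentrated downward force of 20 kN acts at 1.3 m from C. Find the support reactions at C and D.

Resultant of the distributed load: 11.8 × 2 = 23.6 kN at 4.3 m from C.
ΣM about C: D_y·6.6 − (11.8·2)·4.3 − 40·3.1 − 20·1.3 = 0 → D_y = 251.48/6.6 = 38.103 ≈ 38.10 kN.
ΣF_y = 0: C_y + 38.103 − 11.8·2 − 40 − 20 = 0 → C_y = 45.50 kN.
ΣF_x = 0: no horizontal applied forces, so C_x = 0.

C_x = 0, C_y = 45.50 kN, D_y = 38.10 kN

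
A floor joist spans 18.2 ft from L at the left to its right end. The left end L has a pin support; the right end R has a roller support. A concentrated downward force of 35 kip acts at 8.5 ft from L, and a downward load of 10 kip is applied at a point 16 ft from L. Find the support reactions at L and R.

L_x = 0, L_y = 19.86 kip, R_y = 25.14 kip

ΣM about L: R_y·18.2 − 35·8.5 − 10·16 = 0 → R_y = 457.5/18.2 = 25.1374 ≈ 25.14 kip.
ΣF_y = 0: L_y + 25.1374 − 35 − 10 = 0 → L_y = 19.86 kip.
ΣF_x = 0: no horizontal applied forces, so L_x = 0.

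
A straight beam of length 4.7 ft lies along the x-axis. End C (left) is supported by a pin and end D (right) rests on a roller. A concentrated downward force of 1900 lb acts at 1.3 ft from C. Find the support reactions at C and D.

C_x = 0, C_y = 1374 lb, D_y = 525.5 lb

Taking moments about C: D_y·4.7 − 1900·1.3 = 0 → D_y = 2470/4.7 = 525.532 ≈ 525.5 lb.
ΣF_y = 0: C_y + 525.532 − 1900 = 0 → C_y = 1374 lb.
ΣF_x = 0: no horizontal applied forces, so C_x = 0.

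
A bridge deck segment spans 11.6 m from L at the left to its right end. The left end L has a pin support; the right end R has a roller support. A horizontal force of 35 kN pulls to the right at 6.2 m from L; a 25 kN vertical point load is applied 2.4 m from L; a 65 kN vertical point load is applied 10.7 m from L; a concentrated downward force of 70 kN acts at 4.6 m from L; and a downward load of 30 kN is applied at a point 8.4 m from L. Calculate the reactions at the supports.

ΣM about L: R_y·11.6 − 25·2.4 − 65·10.7 − 70·4.6 − 30·8.4 = 0 → R_y = 1329.5/11.6 = 114.612 ≈ 114.6 kN.
ΣF_y = 0: L_y + 114.612 − 25 − 65 − 70 − 30 = 0 → L_y = 75.39 kN.
ΣF_x = 0: L_x + 35 = 0 → L_x = -35.00 kN.

L_x = -35.00 kN, L_y = 75.39 kN, R_y = 114.6 kN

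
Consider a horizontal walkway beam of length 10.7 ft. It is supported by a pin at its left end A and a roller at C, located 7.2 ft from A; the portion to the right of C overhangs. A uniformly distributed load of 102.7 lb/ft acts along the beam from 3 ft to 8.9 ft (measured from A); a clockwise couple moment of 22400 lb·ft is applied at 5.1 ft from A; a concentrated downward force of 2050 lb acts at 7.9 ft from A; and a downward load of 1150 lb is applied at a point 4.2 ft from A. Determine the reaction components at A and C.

Resultant of the distributed load: 102.7 × 5.9 = 605.93 lb at 5.95 ft from A.
Taking moments about A: C_y·7.2 − (102.7·5.9)·5.95 − 22400 − 2050·7.9 − 1150·4.2 = 0 → C_y = 47030.2835/7.2 = 6531.98 ≈ 6532 lb.
ΣF_y = 0: A_y + 6531.98 − 102.7·5.9 − 2050 − 1150 = 0 → A_y = -2726 lb.
ΣF_x = 0: no horizontal applied forces, so A_x = 0.

A_x = 0, A_y = -2726 lb, C_y = 6532 lb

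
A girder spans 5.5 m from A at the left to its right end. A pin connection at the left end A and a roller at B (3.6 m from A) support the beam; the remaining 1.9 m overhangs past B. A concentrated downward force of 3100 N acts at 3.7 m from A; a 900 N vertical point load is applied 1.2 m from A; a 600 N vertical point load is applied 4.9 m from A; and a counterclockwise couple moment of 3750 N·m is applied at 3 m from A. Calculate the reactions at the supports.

A_x = 0, A_y = 1339 N, B_y = 3261 N

ΣM about A: B_y·3.6 − 3100·3.7 − 900·1.2 − 600·4.9 + 3750 = 0 → B_y = 11740/3.6 = 3261.11 ≈ 3261 N.
ΣF_y = 0: A_y + 3261.11 − 3100 − 900 − 600 = 0 → A_y = 1339 N.
ΣF_x = 0: no horizontal applied forces, so A_x = 0.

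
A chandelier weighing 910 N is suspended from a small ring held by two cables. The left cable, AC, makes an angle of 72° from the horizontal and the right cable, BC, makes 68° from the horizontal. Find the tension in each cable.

ΣF_x = 0: −T_AC·cos72° + T_BC·cos68° = 0 → T_BC = 0.824911·T_AC.
ΣF_y = 0: T_AC·sin72° + T_BC·sin68° = 910.
Substitute: T_AC·(0.951057 + 0.824911·0.927184) = 910 → T_AC = 530.334 ≈ 530.3 N.
Then T_BC = 0.824911 × 530.334 = 437.5 N.

T_AC = 530.3 N, T_BC = 437.5 N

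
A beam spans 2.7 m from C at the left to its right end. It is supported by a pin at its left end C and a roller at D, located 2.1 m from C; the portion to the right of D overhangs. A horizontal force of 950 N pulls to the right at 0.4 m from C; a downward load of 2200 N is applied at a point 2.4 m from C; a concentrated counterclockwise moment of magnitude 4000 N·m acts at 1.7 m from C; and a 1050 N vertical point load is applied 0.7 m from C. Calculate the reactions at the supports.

C_x = -950.0 N, C_y = 2290 N, D_y = 959.5 N

Taking moments about C: D_y·2.1 − 2200·2.4 + 4000 − 1050·0.7 = 0 → D_y = 2015/2.1 = 959.524 ≈ 959.5 N.
ΣF_y = 0: C_y + 959.524 − 2200 − 1050 = 0 → C_y = 2290 N.
ΣF_x = 0: C_x + 950 = 0 → C_x = -950.0 N.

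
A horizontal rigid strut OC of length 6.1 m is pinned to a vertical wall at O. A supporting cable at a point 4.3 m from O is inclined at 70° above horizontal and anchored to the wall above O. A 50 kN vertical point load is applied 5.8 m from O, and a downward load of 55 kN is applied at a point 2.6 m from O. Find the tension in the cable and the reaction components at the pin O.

ΣM about O: T·sin70°·4.3 − 50·5.8 − 55·2.6 = 0 → T = 433/(4.3·0.939693) = 107.16 ≈ 107.2 kN.
ΣF_x = 0: O_x − T·cos70° = 0 → O_x = 107.16 × 0.34202 = 36.65 kN.
ΣF_y = 0: O_y + T·sin70° − 50 − 55 = 0 → O_y = 105 − 107.16 × 0.939693 = 4.302 kN.

T = 107.2 kN, O_x = 36.65 kN, O_y = 4.302 kN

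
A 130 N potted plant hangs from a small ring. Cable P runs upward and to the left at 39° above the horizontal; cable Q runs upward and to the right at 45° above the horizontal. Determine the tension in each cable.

ΣF_x = 0: −T_P·cos39° + T_Q·cos45° = 0 → T_Q = 1.09905·T_P.
ΣF_y = 0: T_P·sin39° + T_Q·sin45° = 130.
Substitute: T_P·(0.62932 + 1.09905·0.707107) = 130 → T_P = 92.4303 ≈ 92.43 N.
Then T_Q = 1.09905 × 92.4303 = 101.6 N.

T_P = 92.43 N, T_Q = 101.6 N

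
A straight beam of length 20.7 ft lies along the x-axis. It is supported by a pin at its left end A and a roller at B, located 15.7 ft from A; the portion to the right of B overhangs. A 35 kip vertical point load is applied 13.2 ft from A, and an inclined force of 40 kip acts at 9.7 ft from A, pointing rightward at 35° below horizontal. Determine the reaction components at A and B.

A_x = -32.77 kip, A_y = 14.34 kip, B_y = 43.60 kip

Moments about A: B_y·15.7 − 35·13.2 − 40·sin35°·9.7 = 0 → B_y = 684.548/15.7 = 43.6018 ≈ 43.60 kip.
ΣF_y = 0: A_y + 43.6018 − 35 − 40·sin35° = 0 → A_y = 14.34 kip.
ΣF_x = 0: A_x + 40·cos35° = 0 → A_x = -32.77 kip.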